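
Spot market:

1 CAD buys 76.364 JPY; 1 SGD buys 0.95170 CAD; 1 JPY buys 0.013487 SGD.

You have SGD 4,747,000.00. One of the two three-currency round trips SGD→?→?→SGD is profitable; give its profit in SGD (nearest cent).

Profitable loop is SGD → JPY → CAD → SGD:
SGD 4,747,000.00 ÷ 0.013487 = JPY 351,968,562
JPY 351,968,562 ÷ 76.364 = CAD 4,609,090.18
CAD 4,609,090.18 ÷ 0.95170 = SGD 4,843,007.44
Profit = SGD 4,843,007.44 − SGD 4,747,000.00

Profit: SGD 96,007.44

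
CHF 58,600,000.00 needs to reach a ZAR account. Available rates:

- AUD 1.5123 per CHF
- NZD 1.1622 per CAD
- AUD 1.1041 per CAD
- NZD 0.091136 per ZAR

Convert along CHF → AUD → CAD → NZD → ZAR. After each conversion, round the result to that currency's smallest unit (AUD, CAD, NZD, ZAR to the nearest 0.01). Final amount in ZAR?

ZAR 1,023,571,219.83

CHF 58,600,000.00 × 1.5123 = AUD 88,620,780.00
AUD 88,620,780.00 ÷ 1.1041 = CAD 80,265,175.26
CAD 80,265,175.26 × 1.1622 = NZD 93,284,186.69
NZD 93,284,186.69 ÷ 0.091136 = ZAR 1,023,571,219.83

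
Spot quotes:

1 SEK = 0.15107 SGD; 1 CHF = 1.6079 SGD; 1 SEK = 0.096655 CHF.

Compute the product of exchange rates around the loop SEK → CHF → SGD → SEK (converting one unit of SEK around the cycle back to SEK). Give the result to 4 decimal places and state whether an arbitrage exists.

1.0287 (arbitrage exists)

Around SEK → CHF → SGD → SEK: 1 × 0.096655 × 1.6079 ÷ 0.15107 = 1.028739
Product > 1; profitable direction is SEK → CHF → SGD → SEK.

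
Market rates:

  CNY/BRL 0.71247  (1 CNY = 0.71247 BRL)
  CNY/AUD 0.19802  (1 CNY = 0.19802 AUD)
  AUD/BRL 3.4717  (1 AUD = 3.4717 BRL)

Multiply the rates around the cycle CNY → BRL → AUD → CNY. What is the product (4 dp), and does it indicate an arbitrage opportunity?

Around CNY → BRL → AUD → CNY: 1 × 0.71247 ÷ 3.4717 ÷ 0.19802 = 1.036371
Product > 1; profitable direction is CNY → BRL → AUD → CNY.

1.0364 (arbitrage exists)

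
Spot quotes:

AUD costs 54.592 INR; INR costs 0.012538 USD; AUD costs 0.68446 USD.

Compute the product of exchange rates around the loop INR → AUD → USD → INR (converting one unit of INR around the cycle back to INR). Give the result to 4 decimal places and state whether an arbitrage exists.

Around INR → AUD → USD → INR: 1 ÷ 54.592 × 0.68446 ÷ 0.012538 = 0.999979
Product ≈ 1 (deviation 0.002%, within rounding noise).

1.0000 (no arbitrage)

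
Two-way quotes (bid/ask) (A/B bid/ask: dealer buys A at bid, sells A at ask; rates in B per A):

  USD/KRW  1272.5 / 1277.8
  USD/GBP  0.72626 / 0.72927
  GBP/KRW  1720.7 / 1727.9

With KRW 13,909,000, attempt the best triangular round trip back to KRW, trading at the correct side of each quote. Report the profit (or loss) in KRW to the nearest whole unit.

Best loop KRW → GBP → USD → KRW:
KRW 13,909,000 ÷ 1727.9 (buy GBP at ask) = GBP 8,049.66
GBP 8,049.66 ÷ 0.72927 (buy USD at ask) = USD 11,037.96
USD 11,037.96 × 1272.5 (sell USD at bid) = KRW 14,045,809

Net profit: KRW 136,809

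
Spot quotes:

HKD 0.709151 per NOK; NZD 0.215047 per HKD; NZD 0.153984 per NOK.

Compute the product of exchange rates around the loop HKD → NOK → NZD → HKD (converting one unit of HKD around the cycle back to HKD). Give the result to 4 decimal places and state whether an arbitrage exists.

1.0097 (arbitrage exists)

Around HKD → NOK → NZD → HKD: 1 ÷ 0.709151 × 0.153984 ÷ 0.215047 = 1.009726
Product > 1; profitable direction is HKD → NOK → NZD → HKD.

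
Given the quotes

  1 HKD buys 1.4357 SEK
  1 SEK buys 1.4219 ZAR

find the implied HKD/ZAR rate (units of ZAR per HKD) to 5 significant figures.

HKD/ZAR = 2.0414

1 HKD × 1.4357 = 1.4357 SEK
1.4357 SEK × 1.4219 = 2.04142 ZAR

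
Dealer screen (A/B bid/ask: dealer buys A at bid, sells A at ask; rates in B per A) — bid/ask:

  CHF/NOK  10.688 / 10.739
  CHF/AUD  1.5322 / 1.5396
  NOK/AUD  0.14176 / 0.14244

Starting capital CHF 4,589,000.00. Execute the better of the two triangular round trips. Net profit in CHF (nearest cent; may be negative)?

Net profit: CHF 7,610.54

Best loop CHF → AUD → NOK → CHF:
CHF 4,589,000.00 × 1.5322 (sell CHF at bid) = AUD 7,031,265.80
AUD 7,031,265.80 ÷ 0.14244 (buy NOK at ask) = NOK 49,363,000.56
NOK 49,363,000.56 ÷ 10.739 (buy CHF at ask) = CHF 4,596,610.54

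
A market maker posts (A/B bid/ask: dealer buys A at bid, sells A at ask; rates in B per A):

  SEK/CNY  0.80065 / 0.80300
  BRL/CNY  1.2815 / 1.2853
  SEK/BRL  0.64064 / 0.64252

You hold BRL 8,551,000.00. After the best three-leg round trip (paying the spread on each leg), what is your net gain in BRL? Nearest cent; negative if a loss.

Net profit: BRL 191,467.43

Best loop BRL → CNY → SEK → BRL:
BRL 8,551,000.00 × 1.2815 (sell BRL at bid) = CNY 10,958,106.50
CNY 10,958,106.50 ÷ 0.80300 (buy SEK at ask) = SEK 13,646,458.90
SEK 13,646,458.90 × 0.64064 (sell SEK at bid) = BRL 8,742,467.43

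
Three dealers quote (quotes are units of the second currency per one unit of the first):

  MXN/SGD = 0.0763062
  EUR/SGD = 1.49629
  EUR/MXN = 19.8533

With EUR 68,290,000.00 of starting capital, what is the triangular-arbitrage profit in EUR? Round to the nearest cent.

Profitable loop is EUR → MXN → SGD → EUR:
EUR 68,290,000.00 × 19.8533 = MXN 1,355,781,857.00
MXN 1,355,781,857.00 × 0.0763062 = SGD 103,454,561.54
SGD 103,454,561.54 ÷ 1.49629 = EUR 69,140,715.73
Profit = EUR 69,140,715.73 − EUR 68,290,000.00

Profit: EUR 850,715.73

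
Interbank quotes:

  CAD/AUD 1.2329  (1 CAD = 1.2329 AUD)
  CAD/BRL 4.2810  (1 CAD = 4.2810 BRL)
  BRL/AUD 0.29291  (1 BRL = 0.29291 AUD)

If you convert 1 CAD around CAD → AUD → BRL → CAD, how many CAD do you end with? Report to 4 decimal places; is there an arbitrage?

0.9832 (arbitrage exists)

Around CAD → AUD → BRL → CAD: 1 × 1.2329 ÷ 0.29291 ÷ 4.2810 = 0.983215
Product < 1; profitable direction is CAD → BRL → AUD → CAD.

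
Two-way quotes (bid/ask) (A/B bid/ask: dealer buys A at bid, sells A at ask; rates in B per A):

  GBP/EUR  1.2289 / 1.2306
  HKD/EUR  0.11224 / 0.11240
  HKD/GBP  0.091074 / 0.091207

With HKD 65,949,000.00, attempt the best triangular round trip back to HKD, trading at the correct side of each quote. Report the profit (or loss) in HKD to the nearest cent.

Best loop HKD → EUR → GBP → HKD:
HKD 65,949,000.00 × 0.11224 (sell HKD at bid) = EUR 7,402,115.76
EUR 7,402,115.76 ÷ 1.2306 (buy GBP at ask) = GBP 6,015,046.12
GBP 6,015,046.12 ÷ 0.091207 (buy HKD at ask) = HKD 65,949,391.21

Net profit: HKD 391.21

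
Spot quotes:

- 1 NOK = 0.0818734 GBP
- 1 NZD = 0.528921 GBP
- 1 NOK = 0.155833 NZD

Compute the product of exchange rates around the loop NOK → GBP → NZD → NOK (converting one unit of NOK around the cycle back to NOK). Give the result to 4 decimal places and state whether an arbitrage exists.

Around NOK → GBP → NZD → NOK: 1 × 0.0818734 ÷ 0.528921 ÷ 0.155833 = 0.993328
Product < 1; profitable direction is NOK → NZD → GBP → NOK.

0.9933 (arbitrage exists)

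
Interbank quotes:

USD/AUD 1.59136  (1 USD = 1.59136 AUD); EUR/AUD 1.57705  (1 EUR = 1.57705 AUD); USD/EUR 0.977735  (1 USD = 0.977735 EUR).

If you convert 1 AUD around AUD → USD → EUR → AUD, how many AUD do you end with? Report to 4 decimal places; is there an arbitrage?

0.9689 (arbitrage exists)

Around AUD → USD → EUR → AUD: 1 ÷ 1.59136 × 0.977735 × 1.57705 = 0.968943
Product < 1; profitable direction is AUD → EUR → USD → AUD.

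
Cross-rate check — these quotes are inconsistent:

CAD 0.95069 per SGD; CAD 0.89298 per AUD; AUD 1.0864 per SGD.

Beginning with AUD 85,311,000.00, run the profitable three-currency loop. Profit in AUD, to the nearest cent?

Profitable loop is AUD → CAD → SGD → AUD:
AUD 85,311,000.00 × 0.89298 = CAD 76,181,016.78
CAD 76,181,016.78 ÷ 0.95069 = SGD 80,132,342.59
SGD 80,132,342.59 × 1.0864 = AUD 87,055,776.99
Profit = AUD 87,055,776.99 − AUD 85,311,000.00

Profit: AUD 1,744,776.99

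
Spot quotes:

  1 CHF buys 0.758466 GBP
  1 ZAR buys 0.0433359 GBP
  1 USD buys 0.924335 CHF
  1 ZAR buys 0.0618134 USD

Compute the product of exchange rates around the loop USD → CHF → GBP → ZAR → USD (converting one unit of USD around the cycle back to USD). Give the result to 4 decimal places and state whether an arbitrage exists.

1.0000 (no arbitrage)

Around USD → CHF → GBP → ZAR → USD: 1 × 0.924335 × 0.758466 ÷ 0.0433359 × 0.0618134 = 1.000001
Product ≈ 1 (deviation 0.000%, within rounding noise).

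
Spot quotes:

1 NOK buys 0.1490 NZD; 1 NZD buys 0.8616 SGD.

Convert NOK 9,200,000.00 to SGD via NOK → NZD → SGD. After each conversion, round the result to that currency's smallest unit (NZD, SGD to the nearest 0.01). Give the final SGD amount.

NOK 9,200,000.00 × 0.1490 = NZD 1,370,800.00
NZD 1,370,800.00 × 0.8616 = SGD 1,181,081.28

SGD 1,181,081.28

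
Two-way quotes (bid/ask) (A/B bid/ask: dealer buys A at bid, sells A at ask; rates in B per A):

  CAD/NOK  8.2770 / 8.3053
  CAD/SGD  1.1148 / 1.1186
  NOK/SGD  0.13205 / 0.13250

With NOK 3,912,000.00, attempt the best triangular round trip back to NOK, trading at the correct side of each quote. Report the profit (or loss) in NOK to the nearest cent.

Net profit: NOK 51,004.85

Best loop NOK → CAD → SGD → NOK:
NOK 3,912,000.00 ÷ 8.3053 (buy CAD at ask) = CAD 471,024.53
CAD 471,024.53 × 1.1148 (sell CAD at bid) = SGD 525,098.14
SGD 525,098.14 ÷ 0.13250 (buy NOK at ask) = NOK 3,963,004.85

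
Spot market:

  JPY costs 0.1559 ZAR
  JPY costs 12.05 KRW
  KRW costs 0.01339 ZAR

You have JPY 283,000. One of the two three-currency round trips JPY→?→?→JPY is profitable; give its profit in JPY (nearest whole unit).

Profit: JPY 9,892

Profitable loop is JPY → KRW → ZAR → JPY:
JPY 283,000 × 12.05 = KRW 3,410,150
KRW 3,410,150 × 0.01339 = ZAR 45,661.91
ZAR 45,661.91 ÷ 0.1559 = JPY 292,892
Profit = JPY 292,892 − JPY 283,000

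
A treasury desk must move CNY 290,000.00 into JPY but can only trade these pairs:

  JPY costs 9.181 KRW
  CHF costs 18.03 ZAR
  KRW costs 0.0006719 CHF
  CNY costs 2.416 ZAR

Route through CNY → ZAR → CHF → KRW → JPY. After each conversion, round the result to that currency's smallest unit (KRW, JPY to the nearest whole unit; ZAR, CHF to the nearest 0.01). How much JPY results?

JPY 6,299,478

CNY 290,000.00 × 2.416 = ZAR 700,640.00
ZAR 700,640.00 ÷ 18.03 = CHF 38,859.68
CHF 38,859.68 ÷ 0.0006719 = KRW 57,835,511
KRW 57,835,511 ÷ 9.181 = JPY 6,299,478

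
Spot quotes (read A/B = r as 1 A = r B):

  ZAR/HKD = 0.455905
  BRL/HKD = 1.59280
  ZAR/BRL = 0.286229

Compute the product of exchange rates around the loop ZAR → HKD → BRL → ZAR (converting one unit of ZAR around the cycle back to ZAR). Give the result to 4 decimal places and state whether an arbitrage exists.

1.0000 (no arbitrage)

Around ZAR → HKD → BRL → ZAR: 1 × 0.455905 ÷ 1.59280 ÷ 0.286229 = 0.999999
Product ≈ 1 (deviation 0.000%, within rounding noise).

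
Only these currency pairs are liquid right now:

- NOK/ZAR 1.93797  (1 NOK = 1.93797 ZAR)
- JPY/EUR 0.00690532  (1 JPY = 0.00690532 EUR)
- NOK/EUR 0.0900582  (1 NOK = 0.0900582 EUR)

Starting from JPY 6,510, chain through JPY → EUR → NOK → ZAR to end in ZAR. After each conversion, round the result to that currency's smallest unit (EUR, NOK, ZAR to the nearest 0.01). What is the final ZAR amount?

JPY 6,510 × 0.00690532 = EUR 44.95
EUR 44.95 ÷ 0.0900582 = NOK 499.12
NOK 499.12 × 1.93797 = ZAR 967.28

ZAR 967.28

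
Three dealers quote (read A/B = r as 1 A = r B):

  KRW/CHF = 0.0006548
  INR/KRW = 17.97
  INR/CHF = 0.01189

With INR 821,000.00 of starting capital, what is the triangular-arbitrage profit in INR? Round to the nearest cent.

Profit: INR 8,599.08

Profitable loop is INR → CHF → KRW → INR:
INR 821,000.00 × 0.01189 = CHF 9,761.69
CHF 9,761.69 ÷ 0.0006548 = KRW 14,907,896
KRW 14,907,896 ÷ 17.97 = INR 829,599.08
Profit = INR 829,599.08 − INR 821,000.00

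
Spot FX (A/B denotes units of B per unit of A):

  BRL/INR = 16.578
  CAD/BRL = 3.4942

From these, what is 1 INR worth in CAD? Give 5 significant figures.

INR/CAD = 0.017263

1 INR ÷ 16.578 = 0.0603209 BRL
0.0603209 BRL ÷ 3.4942 = 0.0172632 CAD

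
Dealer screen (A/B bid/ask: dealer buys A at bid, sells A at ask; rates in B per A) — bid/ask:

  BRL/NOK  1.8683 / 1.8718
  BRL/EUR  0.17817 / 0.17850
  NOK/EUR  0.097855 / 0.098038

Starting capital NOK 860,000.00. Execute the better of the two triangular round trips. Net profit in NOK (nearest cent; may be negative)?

Net profit: NOK 20,825.47

Best loop NOK → EUR → BRL → NOK:
NOK 860,000.00 × 0.097855 (sell NOK at bid) = EUR 84,155.30
EUR 84,155.30 ÷ 0.17850 (buy BRL at ask) = BRL 471,458.26
BRL 471,458.26 × 1.8683 (sell BRL at bid) = NOK 880,825.47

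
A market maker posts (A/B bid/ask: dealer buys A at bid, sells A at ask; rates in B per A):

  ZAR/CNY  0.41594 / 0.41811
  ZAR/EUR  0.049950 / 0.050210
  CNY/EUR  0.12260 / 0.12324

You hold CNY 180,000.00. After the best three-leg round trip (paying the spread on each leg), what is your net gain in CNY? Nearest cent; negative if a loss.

Net profit: CNY 2,811.47

Best loop CNY → EUR → ZAR → CNY:
CNY 180,000.00 × 0.12260 (sell CNY at bid) = EUR 22,068.00
EUR 22,068.00 ÷ 0.050210 (buy ZAR at ask) = ZAR 439,514.04
ZAR 439,514.04 × 0.41594 (sell ZAR at bid) = CNY 182,811.47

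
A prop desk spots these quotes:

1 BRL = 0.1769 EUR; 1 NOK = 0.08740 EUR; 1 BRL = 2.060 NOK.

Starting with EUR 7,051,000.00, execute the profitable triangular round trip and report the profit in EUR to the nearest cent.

Profitable loop is EUR → BRL → NOK → EUR:
EUR 7,051,000.00 ÷ 0.1769 = BRL 39,858,677.22
BRL 39,858,677.22 × 2.060 = NOK 82,108,875.07
NOK 82,108,875.07 × 0.08740 = EUR 7,176,315.68
Profit = EUR 7,176,315.68 − EUR 7,051,000.00

Profit: EUR 125,315.68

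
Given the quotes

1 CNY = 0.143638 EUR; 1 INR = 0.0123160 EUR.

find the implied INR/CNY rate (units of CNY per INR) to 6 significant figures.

1 INR × 0.0123160 = 0.012316 EUR
0.012316 EUR ÷ 0.143638 = 0.0857433 CNY

INR/CNY = 0.0857433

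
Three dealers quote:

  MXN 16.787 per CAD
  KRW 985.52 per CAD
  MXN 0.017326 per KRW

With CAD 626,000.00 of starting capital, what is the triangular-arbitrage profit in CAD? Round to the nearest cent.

Profitable loop is CAD → KRW → MXN → CAD:
CAD 626,000.00 × 985.52 = KRW 616,935,520
KRW 616,935,520 × 0.017326 = MXN 10,689,024.82
MXN 10,689,024.82 ÷ 16.787 = CAD 636,744.20
Profit = CAD 636,744.20 − CAD 626,000.00

Profit: CAD 10,744.20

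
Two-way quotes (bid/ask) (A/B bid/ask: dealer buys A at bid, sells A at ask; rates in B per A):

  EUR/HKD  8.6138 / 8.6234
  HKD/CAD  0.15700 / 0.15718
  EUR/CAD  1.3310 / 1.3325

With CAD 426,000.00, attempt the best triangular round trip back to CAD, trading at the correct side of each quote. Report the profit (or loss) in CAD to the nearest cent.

Best loop CAD → EUR → HKD → CAD:
CAD 426,000.00 ÷ 1.3325 (buy EUR at ask) = EUR 319,699.81
EUR 319,699.81 × 8.6138 (sell EUR at bid) = HKD 2,753,830.24
HKD 2,753,830.24 × 0.15700 (sell HKD at bid) = CAD 432,351.35

Net profit: CAD 6,351.35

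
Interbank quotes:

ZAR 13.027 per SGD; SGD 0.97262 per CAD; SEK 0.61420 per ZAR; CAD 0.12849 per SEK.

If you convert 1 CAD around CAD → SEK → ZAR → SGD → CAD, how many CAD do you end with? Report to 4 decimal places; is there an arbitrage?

Around CAD → SEK → ZAR → SGD → CAD: 1 ÷ 0.12849 ÷ 0.61420 ÷ 13.027 ÷ 0.97262 = 1.000077
Product ≈ 1 (deviation 0.008%, within rounding noise).

1.0001 (no arbitrage)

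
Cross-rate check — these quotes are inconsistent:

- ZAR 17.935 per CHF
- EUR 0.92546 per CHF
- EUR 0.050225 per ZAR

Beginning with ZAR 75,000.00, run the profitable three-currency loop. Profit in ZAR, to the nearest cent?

Profit: ZAR 2,054.43

Profitable loop is ZAR → CHF → EUR → ZAR:
ZAR 75,000.00 ÷ 17.935 = CHF 4,181.77
CHF 4,181.77 × 0.92546 = EUR 3,870.06
EUR 3,870.06 ÷ 0.050225 = ZAR 77,054.43
Profit = ZAR 77,054.43 − ZAR 75,000.00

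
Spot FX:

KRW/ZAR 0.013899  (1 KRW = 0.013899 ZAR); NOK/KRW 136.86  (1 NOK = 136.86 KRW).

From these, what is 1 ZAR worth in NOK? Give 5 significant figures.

1 ZAR ÷ 0.013899 = 71.9476 KRW
71.9476 KRW ÷ 136.86 = 0.525702 NOK

ZAR/NOK = 0.52570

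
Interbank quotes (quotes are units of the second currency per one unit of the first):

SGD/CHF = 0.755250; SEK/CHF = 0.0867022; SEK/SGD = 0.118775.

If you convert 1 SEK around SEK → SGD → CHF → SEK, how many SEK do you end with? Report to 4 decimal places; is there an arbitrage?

Around SEK → SGD → CHF → SEK: 1 × 0.118775 × 0.755250 ÷ 0.0867022 = 1.034631
Product > 1; profitable direction is SEK → SGD → CHF → SEK.

1.0346 (arbitrage exists)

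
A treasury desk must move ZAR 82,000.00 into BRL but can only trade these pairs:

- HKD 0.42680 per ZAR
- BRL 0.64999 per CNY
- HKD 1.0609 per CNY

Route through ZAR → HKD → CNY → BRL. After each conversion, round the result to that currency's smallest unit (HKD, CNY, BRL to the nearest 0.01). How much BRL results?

ZAR 82,000.00 × 0.42680 = HKD 34,997.60
HKD 34,997.60 ÷ 1.0609 = CNY 32,988.59
CNY 32,988.59 × 0.64999 = BRL 21,442.25

BRL 21,442.25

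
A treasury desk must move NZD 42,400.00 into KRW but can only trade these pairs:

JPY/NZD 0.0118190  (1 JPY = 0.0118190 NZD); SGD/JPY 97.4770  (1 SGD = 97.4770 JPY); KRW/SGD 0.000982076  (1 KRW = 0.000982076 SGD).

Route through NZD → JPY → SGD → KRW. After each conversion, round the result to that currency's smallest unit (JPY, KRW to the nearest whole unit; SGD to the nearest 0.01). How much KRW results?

NZD 42,400.00 ÷ 0.0118190 = JPY 3,587,444
JPY 3,587,444 ÷ 97.4770 = SGD 36,802.98
SGD 36,802.98 ÷ 0.000982076 = KRW 37,474,676

KRW 37,474,676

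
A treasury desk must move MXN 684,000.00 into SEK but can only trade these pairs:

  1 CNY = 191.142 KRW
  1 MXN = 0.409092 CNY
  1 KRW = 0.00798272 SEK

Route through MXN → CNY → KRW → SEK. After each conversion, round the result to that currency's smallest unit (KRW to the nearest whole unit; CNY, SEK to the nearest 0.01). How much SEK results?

SEK 426,956.98

MXN 684,000.00 × 0.409092 = CNY 279,818.93
CNY 279,818.93 × 191.142 = KRW 53,485,150
KRW 53,485,150 × 0.00798272 = SEK 426,956.98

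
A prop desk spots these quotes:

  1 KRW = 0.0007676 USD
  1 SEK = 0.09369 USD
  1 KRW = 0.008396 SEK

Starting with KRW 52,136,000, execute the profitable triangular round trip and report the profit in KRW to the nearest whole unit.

Profitable loop is KRW → SEK → USD → KRW:
KRW 52,136,000 × 0.008396 = SEK 437,733.86
SEK 437,733.86 × 0.09369 = USD 41,011.28
USD 41,011.28 ÷ 0.0007676 = KRW 53,427,938
Profit = KRW 53,427,938 − KRW 52,136,000

Profit: KRW 1,291,938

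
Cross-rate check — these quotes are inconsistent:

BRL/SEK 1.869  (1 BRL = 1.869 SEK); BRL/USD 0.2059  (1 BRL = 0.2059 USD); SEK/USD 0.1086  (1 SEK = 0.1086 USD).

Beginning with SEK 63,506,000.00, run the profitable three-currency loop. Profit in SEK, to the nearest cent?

Profitable loop is SEK → BRL → USD → SEK:
SEK 63,506,000.00 ÷ 1.869 = BRL 33,978,598.18
BRL 33,978,598.18 × 0.2059 = USD 6,996,193.37
USD 6,996,193.37 ÷ 0.1086 = SEK 64,421,670.03
Profit = SEK 64,421,670.03 − SEK 63,506,000.00

Profit: SEK 915,670.03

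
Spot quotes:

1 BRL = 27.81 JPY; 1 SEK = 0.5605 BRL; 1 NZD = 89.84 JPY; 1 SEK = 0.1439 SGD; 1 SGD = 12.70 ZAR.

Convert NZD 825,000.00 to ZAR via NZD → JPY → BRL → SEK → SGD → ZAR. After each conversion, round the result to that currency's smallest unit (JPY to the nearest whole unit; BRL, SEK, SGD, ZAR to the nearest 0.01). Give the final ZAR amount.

ZAR 8,689,836.44

NZD 825,000.00 × 89.84 = JPY 74,118,000
JPY 74,118,000 ÷ 27.81 = BRL 2,665,156.42
BRL 2,665,156.42 ÷ 0.5605 = SEK 4,754,962.39
SEK 4,754,962.39 × 0.1439 = SGD 684,239.09
SGD 684,239.09 × 12.70 = ZAR 8,689,836.44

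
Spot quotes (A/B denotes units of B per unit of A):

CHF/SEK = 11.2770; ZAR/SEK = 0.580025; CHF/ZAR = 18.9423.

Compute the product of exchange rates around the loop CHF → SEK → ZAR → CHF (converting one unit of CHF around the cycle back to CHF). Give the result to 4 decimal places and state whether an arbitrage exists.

Around CHF → SEK → ZAR → CHF: 1 × 11.2770 ÷ 0.580025 ÷ 18.9423 = 1.026394
Product > 1; profitable direction is CHF → SEK → ZAR → CHF.

1.0264 (arbitrage exists)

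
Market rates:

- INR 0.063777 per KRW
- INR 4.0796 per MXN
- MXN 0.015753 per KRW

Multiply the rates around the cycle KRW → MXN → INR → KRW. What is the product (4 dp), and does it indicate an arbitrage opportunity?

1.0077 (arbitrage exists)

Around KRW → MXN → INR → KRW: 1 × 0.015753 × 4.0796 ÷ 0.063777 = 1.007666
Product > 1; profitable direction is KRW → MXN → INR → KRW.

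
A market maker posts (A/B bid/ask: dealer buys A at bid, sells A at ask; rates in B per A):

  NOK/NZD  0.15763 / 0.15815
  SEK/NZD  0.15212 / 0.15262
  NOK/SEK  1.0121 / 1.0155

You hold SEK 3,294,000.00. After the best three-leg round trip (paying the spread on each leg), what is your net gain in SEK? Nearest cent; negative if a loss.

Net profit: SEK 56,202.77

Best loop SEK → NOK → NZD → SEK:
SEK 3,294,000.00 ÷ 1.0155 (buy NOK at ask) = NOK 3,243,722.30
NOK 3,243,722.30 × 0.15763 (sell NOK at bid) = NZD 511,307.95
NZD 511,307.95 ÷ 0.15262 (buy SEK at ask) = SEK 3,350,202.77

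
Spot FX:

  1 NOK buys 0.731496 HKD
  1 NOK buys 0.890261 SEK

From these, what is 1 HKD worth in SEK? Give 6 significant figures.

1 HKD ÷ 0.731496 = 1.36706 NOK
1.36706 NOK × 0.890261 = 1.21704 SEK

HKD/SEK = 1.21704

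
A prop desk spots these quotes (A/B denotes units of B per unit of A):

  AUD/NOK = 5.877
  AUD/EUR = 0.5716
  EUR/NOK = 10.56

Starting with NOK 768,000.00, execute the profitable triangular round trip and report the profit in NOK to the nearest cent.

Profitable loop is NOK → AUD → EUR → NOK:
NOK 768,000.00 ÷ 5.877 = AUD 130,678.92
AUD 130,678.92 × 0.5716 = EUR 74,696.07
EUR 74,696.07 × 10.56 = NOK 788,790.49
Profit = NOK 788,790.49 − NOK 768,000.00

Profit: NOK 20,790.49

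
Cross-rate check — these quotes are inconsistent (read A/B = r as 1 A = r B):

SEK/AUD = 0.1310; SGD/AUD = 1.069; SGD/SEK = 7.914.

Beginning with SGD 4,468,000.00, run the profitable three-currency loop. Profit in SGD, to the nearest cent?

Profitable loop is SGD → AUD → SEK → SGD:
SGD 4,468,000.00 × 1.069 = AUD 4,776,292.00
AUD 4,776,292.00 ÷ 0.1310 = SEK 36,460,244.27
SEK 36,460,244.27 ÷ 7.914 = SGD 4,607,056.39
Profit = SGD 4,607,056.39 − SGD 4,468,000.00

Profit: SGD 139,056.39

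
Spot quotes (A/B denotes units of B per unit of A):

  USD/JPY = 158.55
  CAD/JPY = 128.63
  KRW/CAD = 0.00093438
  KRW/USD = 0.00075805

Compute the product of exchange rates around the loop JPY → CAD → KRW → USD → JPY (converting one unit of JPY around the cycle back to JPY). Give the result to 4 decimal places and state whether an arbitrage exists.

1.0000 (no arbitrage)

Around JPY → CAD → KRW → USD → JPY: 1 ÷ 128.63 ÷ 0.00093438 × 0.00075805 × 158.55 = 0.999996
Product ≈ 1 (deviation 0.000%, within rounding noise).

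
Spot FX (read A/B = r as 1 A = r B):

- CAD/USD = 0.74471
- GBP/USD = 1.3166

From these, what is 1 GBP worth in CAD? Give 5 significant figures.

1 GBP × 1.3166 = 1.3166 USD
1.3166 USD ÷ 0.74471 = 1.76794 CAD

GBP/CAD = 1.7679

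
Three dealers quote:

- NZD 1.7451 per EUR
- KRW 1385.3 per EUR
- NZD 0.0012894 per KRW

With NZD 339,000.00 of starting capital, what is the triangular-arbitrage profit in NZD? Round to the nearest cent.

Profit: NZD 7,985.14

Profitable loop is NZD → EUR → KRW → NZD:
NZD 339,000.00 ÷ 1.7451 = EUR 194,258.21
EUR 194,258.21 × 1385.3 = KRW 269,105,897
KRW 269,105,897 × 0.0012894 = NZD 346,985.14
Profit = NZD 346,985.14 − NZD 339,000.00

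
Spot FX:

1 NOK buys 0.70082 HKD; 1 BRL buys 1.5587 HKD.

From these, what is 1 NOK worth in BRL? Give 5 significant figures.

NOK/BRL = 0.44962

1 NOK × 0.70082 = 0.70082 HKD
0.70082 HKD ÷ 1.5587 = 0.449618 BRL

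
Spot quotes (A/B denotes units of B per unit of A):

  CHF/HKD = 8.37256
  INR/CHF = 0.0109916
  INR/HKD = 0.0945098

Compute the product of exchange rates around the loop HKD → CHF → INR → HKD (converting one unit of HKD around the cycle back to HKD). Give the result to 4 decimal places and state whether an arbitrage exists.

1.0270 (arbitrage exists)

Around HKD → CHF → INR → HKD: 1 ÷ 8.37256 ÷ 0.0109916 × 0.0945098 = 1.026970
Product > 1; profitable direction is HKD → CHF → INR → HKD.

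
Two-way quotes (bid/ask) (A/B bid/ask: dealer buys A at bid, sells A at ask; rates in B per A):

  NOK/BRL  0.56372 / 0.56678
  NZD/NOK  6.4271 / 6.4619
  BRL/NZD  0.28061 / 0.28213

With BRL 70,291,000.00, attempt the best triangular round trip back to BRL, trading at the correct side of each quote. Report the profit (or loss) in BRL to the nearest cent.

Best loop BRL → NZD → NOK → BRL:
BRL 70,291,000.00 × 0.28061 (sell BRL at bid) = NZD 19,724,357.51
NZD 19,724,357.51 × 6.4271 (sell NZD at bid) = NOK 126,770,418.15
NOK 126,770,418.15 × 0.56372 (sell NOK at bid) = BRL 71,463,020.12

Net profit: BRL 1,172,020.12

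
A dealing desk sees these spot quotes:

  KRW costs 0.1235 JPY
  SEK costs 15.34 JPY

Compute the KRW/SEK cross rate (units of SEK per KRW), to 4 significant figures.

KRW/SEK = 0.008051

1 KRW × 0.1235 = 0.1235 JPY
0.1235 JPY ÷ 15.34 = 0.00805085 SEK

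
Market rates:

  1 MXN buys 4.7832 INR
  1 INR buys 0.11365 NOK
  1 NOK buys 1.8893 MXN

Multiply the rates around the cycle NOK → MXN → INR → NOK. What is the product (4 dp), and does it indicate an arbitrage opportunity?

1.0270 (arbitrage exists)

Around NOK → MXN → INR → NOK: 1 × 1.8893 × 4.7832 × 0.11365 = 1.027044
Product > 1; profitable direction is NOK → MXN → INR → NOK.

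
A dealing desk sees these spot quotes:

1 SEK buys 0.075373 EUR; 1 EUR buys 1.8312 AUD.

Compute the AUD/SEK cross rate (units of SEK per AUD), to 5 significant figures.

1 AUD ÷ 1.8312 = 0.54609 EUR
0.54609 EUR ÷ 0.075373 = 7.24517 SEK

AUD/SEK = 7.2452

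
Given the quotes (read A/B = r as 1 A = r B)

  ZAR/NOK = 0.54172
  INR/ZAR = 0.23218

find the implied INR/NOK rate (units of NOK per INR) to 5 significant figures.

1 INR × 0.23218 = 0.23218 ZAR
0.23218 ZAR × 0.54172 = 0.125777 NOK

INR/NOK = 0.12578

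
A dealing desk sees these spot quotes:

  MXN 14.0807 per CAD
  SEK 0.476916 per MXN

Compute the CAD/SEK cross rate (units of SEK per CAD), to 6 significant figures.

CAD/SEK = 6.71531

1 CAD × 14.0807 = 14.0807 MXN
14.0807 MXN × 0.476916 = 6.71531 SEK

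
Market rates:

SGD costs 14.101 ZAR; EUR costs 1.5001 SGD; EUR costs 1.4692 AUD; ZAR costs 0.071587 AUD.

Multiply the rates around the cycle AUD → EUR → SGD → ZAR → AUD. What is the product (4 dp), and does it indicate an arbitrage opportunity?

1.0307 (arbitrage exists)

Around AUD → EUR → SGD → ZAR → AUD: 1 ÷ 1.4692 × 1.5001 × 14.101 × 0.071587 = 1.030679
Product > 1; profitable direction is AUD → EUR → SGD → ZAR → AUD.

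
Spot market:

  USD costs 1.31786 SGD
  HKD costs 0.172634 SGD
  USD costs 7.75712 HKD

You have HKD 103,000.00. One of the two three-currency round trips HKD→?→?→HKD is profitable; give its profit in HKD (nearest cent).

Profitable loop is HKD → SGD → USD → HKD:
HKD 103,000.00 × 0.172634 = SGD 17,781.30
SGD 17,781.30 ÷ 1.31786 = USD 13,492.56
USD 13,492.56 × 7.75712 = HKD 104,663.39
Profit = HKD 104,663.39 − HKD 103,000.00

Profit: HKD 1,663.39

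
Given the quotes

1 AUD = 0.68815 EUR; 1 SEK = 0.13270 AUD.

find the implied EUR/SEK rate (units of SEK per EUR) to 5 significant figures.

EUR/SEK = 10.951

1 EUR ÷ 0.68815 = 1.45317 AUD
1.45317 AUD ÷ 0.13270 = 10.9508 SEK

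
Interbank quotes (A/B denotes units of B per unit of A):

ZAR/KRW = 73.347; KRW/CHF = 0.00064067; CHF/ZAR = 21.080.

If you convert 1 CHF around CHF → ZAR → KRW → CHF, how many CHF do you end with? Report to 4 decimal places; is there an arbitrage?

0.9906 (arbitrage exists)

Around CHF → ZAR → KRW → CHF: 1 × 21.080 × 73.347 × 0.00064067 = 0.990575
Product < 1; profitable direction is CHF → KRW → ZAR → CHF.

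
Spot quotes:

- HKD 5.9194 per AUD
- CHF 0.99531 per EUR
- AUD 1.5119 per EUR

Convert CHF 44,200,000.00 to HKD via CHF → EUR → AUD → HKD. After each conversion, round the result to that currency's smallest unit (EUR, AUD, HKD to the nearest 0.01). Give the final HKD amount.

CHF 44,200,000.00 ÷ 0.99531 = EUR 44,408,274.81
EUR 44,408,274.81 × 1.5119 = AUD 67,140,870.69
AUD 67,140,870.69 × 5.9194 = HKD 397,433,669.96

HKD 397,433,669.96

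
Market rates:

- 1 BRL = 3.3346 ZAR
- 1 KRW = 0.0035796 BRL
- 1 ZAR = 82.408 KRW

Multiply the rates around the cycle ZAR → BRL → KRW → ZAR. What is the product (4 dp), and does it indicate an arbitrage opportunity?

1.0166 (arbitrage exists)

Around ZAR → BRL → KRW → ZAR: 1 ÷ 3.3346 ÷ 0.0035796 ÷ 82.408 = 1.016605
Product > 1; profitable direction is ZAR → BRL → KRW → ZAR.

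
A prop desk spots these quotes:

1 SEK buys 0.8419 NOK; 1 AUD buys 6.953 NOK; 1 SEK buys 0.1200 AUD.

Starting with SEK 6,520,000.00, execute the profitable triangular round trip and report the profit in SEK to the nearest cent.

Profit: SEK 58,920.37

Profitable loop is SEK → NOK → AUD → SEK:
SEK 6,520,000.00 × 0.8419 = NOK 5,489,188.00
NOK 5,489,188.00 ÷ 6.953 = AUD 789,470.44
AUD 789,470.44 ÷ 0.1200 = SEK 6,578,920.37
Profit = SEK 6,578,920.37 − SEK 6,520,000.00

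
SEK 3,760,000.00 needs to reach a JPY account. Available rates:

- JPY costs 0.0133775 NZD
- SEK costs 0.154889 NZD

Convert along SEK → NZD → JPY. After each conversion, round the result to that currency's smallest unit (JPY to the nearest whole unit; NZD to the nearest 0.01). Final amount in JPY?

JPY 43,534,490

SEK 3,760,000.00 × 0.154889 = NZD 582,382.64
NZD 582,382.64 ÷ 0.0133775 = JPY 43,534,490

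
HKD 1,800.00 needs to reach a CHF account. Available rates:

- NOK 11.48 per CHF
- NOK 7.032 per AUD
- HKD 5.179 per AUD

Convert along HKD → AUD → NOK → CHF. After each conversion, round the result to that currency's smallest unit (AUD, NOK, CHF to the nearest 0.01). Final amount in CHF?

CHF 212.90

HKD 1,800.00 ÷ 5.179 = AUD 347.56
AUD 347.56 × 7.032 = NOK 2,444.04
NOK 2,444.04 ÷ 11.48 = CHF 212.90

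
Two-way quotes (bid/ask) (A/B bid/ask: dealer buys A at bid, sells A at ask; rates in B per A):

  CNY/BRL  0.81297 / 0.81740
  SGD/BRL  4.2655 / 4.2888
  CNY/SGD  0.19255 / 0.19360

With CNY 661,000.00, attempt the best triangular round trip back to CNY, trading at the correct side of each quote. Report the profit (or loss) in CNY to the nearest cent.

Best loop CNY → SGD → BRL → CNY:
CNY 661,000.00 × 0.19255 (sell CNY at bid) = SGD 127,275.55
SGD 127,275.55 × 4.2655 (sell SGD at bid) = BRL 542,893.86
BRL 542,893.86 ÷ 0.81740 (buy CNY at ask) = CNY 664,171.59

Net profit: CNY 3,171.59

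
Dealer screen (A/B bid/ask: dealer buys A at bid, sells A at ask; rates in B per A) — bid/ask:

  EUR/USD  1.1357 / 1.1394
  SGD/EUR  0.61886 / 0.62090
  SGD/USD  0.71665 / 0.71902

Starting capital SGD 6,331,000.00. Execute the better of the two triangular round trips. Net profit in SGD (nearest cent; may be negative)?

Net profit: SGD 82,299.82

Best loop SGD → USD → EUR → SGD:
SGD 6,331,000.00 × 0.71665 (sell SGD at bid) = USD 4,537,111.15
USD 4,537,111.15 ÷ 1.1394 (buy EUR at ask) = EUR 3,982,017.86
EUR 3,982,017.86 ÷ 0.62090 (buy SGD at ask) = SGD 6,413,299.82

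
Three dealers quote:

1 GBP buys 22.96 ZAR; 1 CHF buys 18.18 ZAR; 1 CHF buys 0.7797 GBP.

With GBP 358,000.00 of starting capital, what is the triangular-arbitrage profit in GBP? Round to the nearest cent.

Profitable loop is GBP → CHF → ZAR → GBP:
GBP 358,000.00 ÷ 0.7797 = CHF 459,150.96
CHF 459,150.96 × 18.18 = ZAR 8,347,364.37
ZAR 8,347,364.37 ÷ 22.96 = GBP 363,561.17
Profit = GBP 363,561.17 − GBP 358,000.00

Profit: GBP 5,561.17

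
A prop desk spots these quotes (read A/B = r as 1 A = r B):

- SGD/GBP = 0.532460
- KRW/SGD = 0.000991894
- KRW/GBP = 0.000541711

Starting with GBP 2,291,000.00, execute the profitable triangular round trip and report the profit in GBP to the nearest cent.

Profit: GBP 58,851.91

Profitable loop is GBP → SGD → KRW → GBP:
GBP 2,291,000.00 ÷ 0.532460 = SGD 4,302,670.62
SGD 4,302,670.62 ÷ 0.000991894 = KRW 4,337,833,098
KRW 4,337,833,098 × 0.000541711 = GBP 2,349,851.91
Profit = GBP 2,349,851.91 − GBP 2,291,000.00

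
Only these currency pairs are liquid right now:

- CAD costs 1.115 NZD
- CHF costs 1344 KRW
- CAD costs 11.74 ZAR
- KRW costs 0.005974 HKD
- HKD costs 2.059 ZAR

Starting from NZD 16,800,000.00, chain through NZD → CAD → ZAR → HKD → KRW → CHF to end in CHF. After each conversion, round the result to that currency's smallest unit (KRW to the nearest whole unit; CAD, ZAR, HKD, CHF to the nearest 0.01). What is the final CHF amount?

CHF 10,699,948.26

NZD 16,800,000.00 ÷ 1.115 = CAD 15,067,264.57
CAD 15,067,264.57 × 11.74 = ZAR 176,889,686.05
ZAR 176,889,686.05 ÷ 2.059 = HKD 85,910,483.75
HKD 85,910,483.75 ÷ 0.005974 = KRW 14,380,730,457
KRW 14,380,730,457 ÷ 1344 = CHF 10,699,948.26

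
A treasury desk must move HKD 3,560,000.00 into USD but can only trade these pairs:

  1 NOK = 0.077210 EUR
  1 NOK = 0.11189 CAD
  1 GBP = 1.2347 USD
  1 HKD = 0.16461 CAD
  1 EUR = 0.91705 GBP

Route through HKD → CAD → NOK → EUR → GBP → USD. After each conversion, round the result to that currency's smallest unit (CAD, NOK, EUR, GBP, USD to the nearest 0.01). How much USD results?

HKD 3,560,000.00 × 0.16461 = CAD 586,011.60
CAD 586,011.60 ÷ 0.11189 = NOK 5,237,390.29
NOK 5,237,390.29 × 0.077210 = EUR 404,378.90
EUR 404,378.90 × 0.91705 = GBP 370,835.67
GBP 370,835.67 × 1.2347 = USD 457,870.80

USD 457,870.80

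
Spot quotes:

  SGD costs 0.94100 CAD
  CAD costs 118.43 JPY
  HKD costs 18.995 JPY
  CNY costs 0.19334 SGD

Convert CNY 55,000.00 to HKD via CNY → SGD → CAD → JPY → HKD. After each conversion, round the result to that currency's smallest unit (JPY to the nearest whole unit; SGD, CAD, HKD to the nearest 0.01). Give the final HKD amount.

HKD 62,387.31

CNY 55,000.00 × 0.19334 = SGD 10,633.70
SGD 10,633.70 × 0.94100 = CAD 10,006.31
CAD 10,006.31 × 118.43 = JPY 1,185,047
JPY 1,185,047 ÷ 18.995 = HKD 62,387.31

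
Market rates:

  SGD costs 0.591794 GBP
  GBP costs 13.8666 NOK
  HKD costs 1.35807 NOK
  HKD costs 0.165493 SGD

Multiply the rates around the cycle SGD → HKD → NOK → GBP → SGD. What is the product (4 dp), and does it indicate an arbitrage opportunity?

1.0000 (no arbitrage)

Around SGD → HKD → NOK → GBP → SGD: 1 ÷ 0.165493 × 1.35807 ÷ 13.8666 ÷ 0.591794 = 1.000005
Product ≈ 1 (deviation 0.000%, within rounding noise).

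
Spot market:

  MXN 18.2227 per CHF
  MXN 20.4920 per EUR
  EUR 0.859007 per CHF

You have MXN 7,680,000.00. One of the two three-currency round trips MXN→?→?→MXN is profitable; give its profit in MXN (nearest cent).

Profit: MXN 270,471.69

Profitable loop is MXN → EUR → CHF → MXN:
MXN 7,680,000.00 ÷ 20.4920 = EUR 374,780.40
EUR 374,780.40 ÷ 0.859007 = CHF 436,294.93
CHF 436,294.93 × 18.2227 = MXN 7,950,471.69
Profit = MXN 7,950,471.69 − MXN 7,680,000.00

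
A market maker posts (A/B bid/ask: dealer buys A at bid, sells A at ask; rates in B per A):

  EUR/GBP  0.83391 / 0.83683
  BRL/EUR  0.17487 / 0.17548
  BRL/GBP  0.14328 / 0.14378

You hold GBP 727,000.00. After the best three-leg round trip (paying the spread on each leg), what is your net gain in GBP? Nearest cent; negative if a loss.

Net profit: GBP 10,344.46

Best loop GBP → BRL → EUR → GBP:
GBP 727,000.00 ÷ 0.14378 (buy BRL at ask) = BRL 5,056,336.07
BRL 5,056,336.07 × 0.17487 (sell BRL at bid) = EUR 884,201.49
EUR 884,201.49 × 0.83391 (sell EUR at bid) = GBP 737,344.46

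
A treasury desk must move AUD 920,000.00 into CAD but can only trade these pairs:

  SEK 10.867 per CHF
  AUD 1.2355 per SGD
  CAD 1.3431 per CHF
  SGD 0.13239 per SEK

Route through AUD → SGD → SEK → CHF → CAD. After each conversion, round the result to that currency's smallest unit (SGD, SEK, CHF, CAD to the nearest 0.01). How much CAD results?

AUD 920,000.00 ÷ 1.2355 = SGD 744,637.80
SGD 744,637.80 ÷ 0.13239 = SEK 5,624,577.38
SEK 5,624,577.38 ÷ 10.867 = CHF 517,583.27
CHF 517,583.27 × 1.3431 = CAD 695,166.09

CAD 695,166.09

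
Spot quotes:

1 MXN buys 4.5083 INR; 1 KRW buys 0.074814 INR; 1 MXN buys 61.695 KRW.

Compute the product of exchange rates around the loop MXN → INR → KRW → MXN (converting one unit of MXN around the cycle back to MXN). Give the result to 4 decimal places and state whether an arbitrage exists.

0.9767 (arbitrage exists)

Around MXN → INR → KRW → MXN: 1 × 4.5083 ÷ 0.074814 ÷ 61.695 = 0.976742
Product < 1; profitable direction is MXN → KRW → INR → MXN.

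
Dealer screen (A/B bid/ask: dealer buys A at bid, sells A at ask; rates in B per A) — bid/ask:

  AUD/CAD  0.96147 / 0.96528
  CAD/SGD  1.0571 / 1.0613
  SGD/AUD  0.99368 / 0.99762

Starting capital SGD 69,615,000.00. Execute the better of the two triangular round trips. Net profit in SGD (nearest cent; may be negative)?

Best loop SGD → AUD → CAD → SGD:
SGD 69,615,000.00 × 0.99368 (sell SGD at bid) = AUD 69,175,033.20
AUD 69,175,033.20 × 0.96147 (sell AUD at bid) = CAD 66,509,719.17
CAD 66,509,719.17 × 1.0571 (sell CAD at bid) = SGD 70,307,424.14

Net profit: SGD 692,424.14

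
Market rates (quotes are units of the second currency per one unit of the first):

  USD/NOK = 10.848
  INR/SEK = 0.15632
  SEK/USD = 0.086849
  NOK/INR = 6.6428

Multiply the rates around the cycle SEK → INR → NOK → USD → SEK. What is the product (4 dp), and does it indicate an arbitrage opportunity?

Around SEK → INR → NOK → USD → SEK: 1 ÷ 0.15632 ÷ 6.6428 ÷ 10.848 ÷ 0.086849 = 1.022162
Product > 1; profitable direction is SEK → INR → NOK → USD → SEK.

1.0222 (arbitrage exists)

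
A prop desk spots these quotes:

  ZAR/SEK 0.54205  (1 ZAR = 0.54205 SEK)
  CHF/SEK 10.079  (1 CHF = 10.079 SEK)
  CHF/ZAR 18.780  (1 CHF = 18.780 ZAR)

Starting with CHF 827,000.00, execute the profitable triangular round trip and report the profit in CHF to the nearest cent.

Profit: CHF 8,262.53

Profitable loop is CHF → ZAR → SEK → CHF:
CHF 827,000.00 × 18.780 = ZAR 15,531,060.00
ZAR 15,531,060.00 × 0.54205 = SEK 8,418,611.07
SEK 8,418,611.07 ÷ 10.079 = CHF 835,262.53
Profit = CHF 835,262.53 − CHF 827,000.00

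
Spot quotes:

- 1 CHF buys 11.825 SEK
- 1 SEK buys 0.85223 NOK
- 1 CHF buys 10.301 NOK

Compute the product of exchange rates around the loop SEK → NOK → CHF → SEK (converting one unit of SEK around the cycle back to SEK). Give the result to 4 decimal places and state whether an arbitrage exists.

Around SEK → NOK → CHF → SEK: 1 × 0.85223 ÷ 10.301 × 11.825 = 0.978315
Product < 1; profitable direction is SEK → CHF → NOK → SEK.

0.9783 (arbitrage exists)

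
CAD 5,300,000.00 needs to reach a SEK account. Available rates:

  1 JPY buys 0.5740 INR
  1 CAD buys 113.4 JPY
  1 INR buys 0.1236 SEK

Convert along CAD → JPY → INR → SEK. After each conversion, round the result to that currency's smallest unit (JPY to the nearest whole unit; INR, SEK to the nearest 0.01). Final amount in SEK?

SEK 42,640,205.33

CAD 5,300,000.00 × 113.4 = JPY 601,020,000
JPY 601,020,000 × 0.5740 = INR 344,985,480.00
INR 344,985,480.00 × 0.1236 = SEK 42,640,205.33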